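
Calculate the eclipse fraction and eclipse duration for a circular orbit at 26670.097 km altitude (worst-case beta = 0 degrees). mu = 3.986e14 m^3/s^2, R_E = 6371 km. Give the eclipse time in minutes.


r = 33041.0970 km
T = 996.1888 min
Eclipse fraction = arcsin(R_E/r)/pi = arcsin(6371.0000/33041.0970)/pi
= arcsin(0.1928205)/pi = 0.0617635
Eclipse duration = 0.0617635 * 996.1888 = 61.5281 min

61.5281 minutes


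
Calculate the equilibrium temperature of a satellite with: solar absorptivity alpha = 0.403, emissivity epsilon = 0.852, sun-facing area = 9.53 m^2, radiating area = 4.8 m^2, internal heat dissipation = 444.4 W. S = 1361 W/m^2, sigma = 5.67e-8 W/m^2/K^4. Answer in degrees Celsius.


Numerator = alpha*S*A_sun + Q_int = 0.403*1361*9.53 + 444.4 = 5671.4430 W
Denominator = eps*sigma*A_rad = 0.852*5.67e-8*4.8 = 2.3188032e-07 W/K^4
T^4 = 2.4458492e+10 K^4
T = 395.4644 K = 122.3144 C

122.3144 degrees Celsius


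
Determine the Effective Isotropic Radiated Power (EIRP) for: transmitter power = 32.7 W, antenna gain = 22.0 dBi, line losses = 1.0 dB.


Pt = 32.7 W = 15.1455 dBW
EIRP = Pt_dBW + Gt - losses = 15.1455 + 22.0 - 1.0 = 36.1455 dBW

36.1455 dBW


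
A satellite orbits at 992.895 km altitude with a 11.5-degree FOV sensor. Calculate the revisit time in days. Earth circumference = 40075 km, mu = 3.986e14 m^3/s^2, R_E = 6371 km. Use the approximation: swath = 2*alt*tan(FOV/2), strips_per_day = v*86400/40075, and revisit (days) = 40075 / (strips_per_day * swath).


swath = 2*992.895*tan(0.1003564) = 199.9585 km
v = sqrt(mu/r) = 7357.2388 m/s = 7.3572 km/s
strips/day = v*86400/40075 = 7.3572*86400/40075 = 15.8619
coverage/day = strips * swath = 15.8619 * 199.9585 = 3171.7213 km
revisit = 40075 / 3171.7213 = 12.6351 days

12.6351 days


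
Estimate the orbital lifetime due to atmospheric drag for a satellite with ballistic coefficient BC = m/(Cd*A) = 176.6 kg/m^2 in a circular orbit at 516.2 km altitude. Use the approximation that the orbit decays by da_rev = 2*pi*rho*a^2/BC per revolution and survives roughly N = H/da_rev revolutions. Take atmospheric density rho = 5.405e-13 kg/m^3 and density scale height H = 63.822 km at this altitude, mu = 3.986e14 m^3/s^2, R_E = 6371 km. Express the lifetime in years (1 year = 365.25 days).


a = R_E + alt = 6887.2000 km = 6.8872e+06 m
da_rev = 2*pi*rho*a^2/BC = 2*pi*5.405e-13*(6.8872e+06)^2/176.6 = 0.91215839 m per revolution
N = H/da_rev = 63822.0000 m / 0.91215839 m = 69968.1116 revolutions
P = 2*pi*sqrt(a^3/mu) = 5688.2053 s
lifetime = N*P = 69968.1116 * 5688.2053 = 3.9799298e+08 s = 4606.4003 days
years = 4606.4003 / 365.25 = 12.6116 years

12.6116 years


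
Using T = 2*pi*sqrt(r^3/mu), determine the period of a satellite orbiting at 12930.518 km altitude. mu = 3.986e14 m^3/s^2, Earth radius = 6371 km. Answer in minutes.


r = 19301.5180 km = 1.9301518e+07 m
T = 2*pi*sqrt(r^3/mu) = 2*pi*sqrt(7.1907535e+21 / 3.986e14)
T = 26686.9180 s = 444.7820 min

444.7820 minutes


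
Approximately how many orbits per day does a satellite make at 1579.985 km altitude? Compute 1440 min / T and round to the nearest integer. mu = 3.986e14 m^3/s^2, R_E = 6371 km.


r = 7.950985e+06 m
T = 2*pi*sqrt(r^3/mu) = 7055.7409 s = 117.5957 min
revs/day = 1440 / 117.5957 = 12.2453
Rounded: 12 revolutions per day

12 revolutions per day


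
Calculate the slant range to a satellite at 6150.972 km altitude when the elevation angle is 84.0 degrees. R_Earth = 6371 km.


h = 6150.972 km, el = 84.0 deg
d = -R_E*sin(el) + sqrt((R_E*sin(el))^2 + 2*R_E*h + h^2)
d = -6371.0000*sin(1.4661) + sqrt((6371.0000*0.9945219)^2 + 2*6371.0000*6150.972 + 6150.972^2)
d = 6168.1520 km

6168.1520 km


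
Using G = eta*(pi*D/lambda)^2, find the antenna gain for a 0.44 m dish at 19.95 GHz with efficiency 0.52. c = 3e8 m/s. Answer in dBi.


lambda = c/f = 3e8 / 1.995e+10 = 0.01503759 m
G = eta*(pi*D/lambda)^2 = 0.52*(pi*0.44/0.01503759)^2
G = 4393.9158 (linear)
G = 10*log10(4393.9158) = 36.4285 dBi

36.4285 dBi


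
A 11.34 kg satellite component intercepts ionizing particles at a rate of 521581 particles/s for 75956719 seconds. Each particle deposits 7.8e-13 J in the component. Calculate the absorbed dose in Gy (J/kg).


Total energy deposited = rate * time * E_per
  = 521581 * 75956719 * 7.8e-13 = 30.9017 J
Dose = E_total / mass = 30.9017 / 11.34
Dose = 2.7250 Gy

2.7250 Gy


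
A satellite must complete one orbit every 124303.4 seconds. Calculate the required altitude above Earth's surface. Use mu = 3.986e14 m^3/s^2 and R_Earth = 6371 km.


T = 124303.4 s
r = (mu*T^2/(4*pi^2))^(1/3) = (3.986e14 * 124303.4^2 / (4*pi^2))^(1/3)
r = 5.383291e+07 m = 53832.9101 km
alt = r - R_E = 53832.9101 - 6371 = 47461.9101 km

47461.9101 km


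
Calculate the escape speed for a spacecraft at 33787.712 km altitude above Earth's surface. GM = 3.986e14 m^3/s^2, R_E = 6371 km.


r = 6371.0 + 33787.712 = 40158.7120 km = 4.0158712e+07 m
v_esc = sqrt(2*mu/r) = sqrt(2*3.986e14 / 4.0158712e+07)
v_esc = 4455.4724 m/s = 4.4555 km/s

4.4555 km/s


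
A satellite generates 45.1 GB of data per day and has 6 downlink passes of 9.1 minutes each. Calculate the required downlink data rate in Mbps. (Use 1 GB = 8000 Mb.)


total contact time = 6 * 9.1 * 60 = 3276.0000 s
data = 45.1 GB = 360800.0000 Mb
rate = 360800.0000 / 3276.0000 = 110.1343 Mbps

110.1343 Mbps


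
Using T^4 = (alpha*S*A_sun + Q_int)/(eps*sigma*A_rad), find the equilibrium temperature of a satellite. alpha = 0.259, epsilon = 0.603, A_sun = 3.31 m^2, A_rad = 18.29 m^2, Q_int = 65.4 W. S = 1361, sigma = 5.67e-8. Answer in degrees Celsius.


Numerator = alpha*S*A_sun + Q_int = 0.259*1361*3.31 + 65.4 = 1232.1717 W
Denominator = eps*sigma*A_rad = 0.603*5.67e-8*18.29 = 6.2533693e-07 W/K^4
T^4 = 1.9704125e+09 K^4
T = 210.6878 K = -62.4622 C

-62.4622 degrees Celsius


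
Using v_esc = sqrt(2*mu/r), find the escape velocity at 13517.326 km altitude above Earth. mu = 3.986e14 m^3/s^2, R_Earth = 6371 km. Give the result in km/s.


r = 6371.0 + 13517.326 = 19888.3260 km = 1.9888326e+07 m
v_esc = sqrt(2*mu/r) = sqrt(2*3.986e14 / 1.9888326e+07)
v_esc = 6331.1781 m/s = 6.3312 km/s

6.3312 km/s


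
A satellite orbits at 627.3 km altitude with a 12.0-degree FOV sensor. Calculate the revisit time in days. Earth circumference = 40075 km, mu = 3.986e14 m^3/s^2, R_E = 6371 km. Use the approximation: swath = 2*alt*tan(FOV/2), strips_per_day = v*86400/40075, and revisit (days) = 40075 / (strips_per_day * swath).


swath = 2*627.3*tan(0.1047198) = 131.8638 km
v = sqrt(mu/r) = 7546.9656 m/s = 7.5470 km/s
strips/day = v*86400/40075 = 7.5470*86400/40075 = 16.2709
coverage/day = strips * swath = 16.2709 * 131.8638 = 2145.5472 km
revisit = 40075 / 2145.5472 = 18.6782 days

18.6782 days


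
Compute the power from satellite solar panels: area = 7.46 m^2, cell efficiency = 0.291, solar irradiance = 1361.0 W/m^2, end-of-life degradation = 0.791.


P = area * eta * S * degradation
P = 7.46 * 0.291 * 1361.0 * 0.791
P = 2337.0415 W

2337.0415 W


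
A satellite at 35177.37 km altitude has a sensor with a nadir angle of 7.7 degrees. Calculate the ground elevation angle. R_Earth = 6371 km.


r = R_E + alt = 41548.3700 km
Law of sines in the satellite / Earth-center / ground-point triangle:
  sin(nadir)/R_E = sin(90 + el)/r  =>  cos(el) = (r/R_E)*sin(nadir)
cos(el) = (41548.3700 / 6371.0000) * sin(7.7 deg) = 0.8737887
el = arccos(0.8737887) = 29.0981 deg
(Earth-central angle = 90 - nadir - el = 53.2019 deg)

29.0981 degrees


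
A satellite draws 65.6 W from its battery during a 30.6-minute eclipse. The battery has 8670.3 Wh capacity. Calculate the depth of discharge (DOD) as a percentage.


E_used = P * t / 60 = 65.6 * 30.6 / 60 = 33.4560 Wh
DOD = E_used / E_total * 100 = 33.4560 / 8670.3 * 100
DOD = 0.385869 %

0.3859 %


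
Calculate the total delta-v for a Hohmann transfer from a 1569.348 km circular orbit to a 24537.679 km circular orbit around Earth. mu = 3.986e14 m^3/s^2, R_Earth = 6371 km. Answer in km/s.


r1 = 7940.3480 km = 7.940348e+06 m
r2 = 30908.6790 km = 3.0908679e+07 m
dv1 = sqrt(mu/r1)*(sqrt(2*r2/(r1+r2)) - 1) = 1852.3110 m/s
dv2 = sqrt(mu/r2)*(1 - sqrt(2*r1/(r1+r2))) = 1295.1011 m/s
total dv = |dv1| + |dv2| = 1852.3110 + 1295.1011 = 3147.4122 m/s = 3.1474 km/s

3.1474 km/s


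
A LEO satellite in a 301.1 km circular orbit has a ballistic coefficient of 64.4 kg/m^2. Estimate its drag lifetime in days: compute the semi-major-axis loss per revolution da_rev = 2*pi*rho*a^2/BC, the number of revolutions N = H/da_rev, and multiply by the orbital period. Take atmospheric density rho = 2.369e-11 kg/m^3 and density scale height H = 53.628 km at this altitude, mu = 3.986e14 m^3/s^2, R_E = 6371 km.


a = R_E + alt = 6672.1000 km = 6.6721e+06 m
da_rev = 2*pi*rho*a^2/BC = 2*pi*2.369e-11*(6.6721e+06)^2/64.4 = 102.892603 m per revolution
N = H/da_rev = 53628.0000 m / 102.892603 m = 521.2036 revolutions
P = 2*pi*sqrt(a^3/mu) = 5423.8172 s
lifetime = N*P = 521.2036 * 5423.8172 = 2.8269133e+06 s = 32.7189 days

32.7189 days


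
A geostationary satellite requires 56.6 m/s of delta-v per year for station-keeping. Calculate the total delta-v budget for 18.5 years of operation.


dV = rate * years = 56.6 * 18.5
dV = 1047.1000 m/s

1047.1000 m/s


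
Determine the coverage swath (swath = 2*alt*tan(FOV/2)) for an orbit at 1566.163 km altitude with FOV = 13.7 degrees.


FOV = 13.7 deg = 0.2391101 rad
swath = 2 * alt * tan(FOV/2) = 2 * 1566.163 * tan(0.1195551)
swath = 2 * 1566.163 * 0.1201279
swath = 376.2799 km

376.2799 km


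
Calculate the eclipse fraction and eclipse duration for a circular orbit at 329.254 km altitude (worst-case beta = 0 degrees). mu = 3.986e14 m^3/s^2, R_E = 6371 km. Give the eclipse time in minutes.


r = 6700.2540 km
T = 90.9697 min
Eclipse fraction = arcsin(R_E/r)/pi = arcsin(6371.0000/6700.2540)/pi
= arcsin(0.9508595)/pi = 0.3997972
Eclipse duration = 0.3997972 * 90.9697 = 36.3694 min

36.3694 minutes


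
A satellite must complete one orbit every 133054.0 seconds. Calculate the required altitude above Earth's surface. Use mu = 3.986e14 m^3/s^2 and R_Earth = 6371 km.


T = 133054.0 s
r = (mu*T^2/(4*pi^2))^(1/3) = (3.986e14 * 133054.0^2 / (4*pi^2))^(1/3)
r = 5.6330613e+07 m = 56330.6128 km
alt = r - R_E = 56330.6128 - 6371 = 49959.6128 km

49959.6128 km


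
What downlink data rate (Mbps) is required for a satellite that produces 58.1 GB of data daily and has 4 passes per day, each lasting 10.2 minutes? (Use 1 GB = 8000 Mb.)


total contact time = 4 * 10.2 * 60 = 2448.0000 s
data = 58.1 GB = 464800.0000 Mb
rate = 464800.0000 / 2448.0000 = 189.8693 Mbps

189.8693 Mbps


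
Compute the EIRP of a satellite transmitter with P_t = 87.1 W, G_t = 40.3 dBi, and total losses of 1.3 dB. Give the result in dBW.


Pt = 87.1 W = 19.4002 dBW
EIRP = Pt_dBW + Gt - losses = 19.4002 + 40.3 - 1.3 = 58.4002 dBW

58.4002 dBW


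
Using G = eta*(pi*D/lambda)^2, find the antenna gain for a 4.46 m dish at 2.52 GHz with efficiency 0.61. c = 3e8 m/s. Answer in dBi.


lambda = c/f = 3e8 / 2.52e+09 = 0.1190476 m
G = eta*(pi*D/lambda)^2 = 0.61*(pi*4.46/0.1190476)^2
G = 8450.0226 (linear)
G = 10*log10(8450.0226) = 39.2686 dBi

39.2686 dBi


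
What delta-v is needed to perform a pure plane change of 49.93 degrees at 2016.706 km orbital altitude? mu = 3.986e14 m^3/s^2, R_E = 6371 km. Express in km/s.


r = 8387.7060 km = 8.387706e+06 m
V = sqrt(mu/r) = 6893.6154 m/s
di = 49.93 deg = 0.8714429 rad
dV = 2*V*sin(di/2) = 2*6893.6154*sin(0.4357214)
dV = 5819.1013 m/s = 5.8191 km/s

5.8191 km/s


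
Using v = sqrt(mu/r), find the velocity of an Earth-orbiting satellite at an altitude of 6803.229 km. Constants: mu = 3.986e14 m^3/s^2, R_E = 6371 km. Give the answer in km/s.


r = R_E + alt = 6371.0 + 6803.229 = 13174.2290 km = 1.3174229e+07 m
v = sqrt(mu/r) = sqrt(3.986e14 / 1.3174229e+07) = 5500.5491 m/s = 5.5005 km/s

5.5005 km/s


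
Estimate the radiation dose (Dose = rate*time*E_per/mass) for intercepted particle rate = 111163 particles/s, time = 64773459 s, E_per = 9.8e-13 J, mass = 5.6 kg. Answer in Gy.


Total energy deposited = rate * time * E_per
  = 111163 * 64773459 * 9.8e-13 = 7.0564 J
Dose = E_total / mass = 7.0564 / 5.6
Dose = 1.2601 Gy

1.2601 Gy


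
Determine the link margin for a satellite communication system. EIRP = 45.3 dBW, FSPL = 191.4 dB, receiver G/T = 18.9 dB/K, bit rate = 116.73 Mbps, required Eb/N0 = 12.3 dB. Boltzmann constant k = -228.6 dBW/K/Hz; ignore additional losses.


C/N0 = EIRP - FSPL + G/T - k = 45.3 - 191.4 + 18.9 - (-228.6)
C/N0 = 101.4000 dB-Hz
R_b = 116.73 Mbps = 1.1673e+08 bps -> 10*log10(R_b) = 80.6718 dB-Hz
Eb/N0 = C/N0 - 10*log10(R_b) = 101.4000 - 80.6718 = 20.7282 dB
Margin = Eb/N0 - Eb/N0_req = 20.7282 - 12.3 = 8.4282 dB (link closes)

8.4282 dB


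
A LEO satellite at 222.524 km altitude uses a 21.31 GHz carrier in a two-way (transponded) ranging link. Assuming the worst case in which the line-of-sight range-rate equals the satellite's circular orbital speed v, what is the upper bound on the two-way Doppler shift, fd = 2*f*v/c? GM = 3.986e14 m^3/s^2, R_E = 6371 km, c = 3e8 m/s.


r = 6.593524e+06 m
v = sqrt(mu/r) = 7775.1692 m/s (worst-case radial velocity)
f = 21.31 GHz = 2.131e+10 Hz
fd = 2*f*v/c = 2*2.131e+10*7775.1692/3.0e+08
fd = 1.1045924e+06 Hz

1.1046e+06 Hz


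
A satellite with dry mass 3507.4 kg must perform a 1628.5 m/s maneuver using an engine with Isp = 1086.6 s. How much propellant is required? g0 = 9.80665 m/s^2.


ve = Isp * g0 = 1086.6 * 9.80665 = 10655.905890 m/s
mass ratio = exp(dv/ve) = exp(1628.5/10655.905890) = 1.16512229
m_prop = m_dry * (mr - 1) = 3507.4 * (1.16512229 - 1)
m_prop = 579.1499 kg

579.1499 kg


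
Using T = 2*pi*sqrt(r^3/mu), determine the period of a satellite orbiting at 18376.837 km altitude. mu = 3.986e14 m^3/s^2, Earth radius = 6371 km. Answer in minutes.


r = 24747.8370 km = 2.4747837e+07 m
T = 2*pi*sqrt(r^3/mu) = 2*pi*sqrt(1.5156947e+22 / 3.986e14)
T = 38745.1272 s = 645.7521 min

645.7521 minutes


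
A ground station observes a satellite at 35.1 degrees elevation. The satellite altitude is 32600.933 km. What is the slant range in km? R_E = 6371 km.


h = 32600.933 km, el = 35.1 deg
d = -R_E*sin(el) + sqrt((R_E*sin(el))^2 + 2*R_E*h + h^2)
d = -6371.0000*sin(0.6126106) + sqrt((6371.0000*0.5750053)^2 + 2*6371.0000*32600.933 + 32600.933^2)
d = 34958.4245 km

34958.4245 km


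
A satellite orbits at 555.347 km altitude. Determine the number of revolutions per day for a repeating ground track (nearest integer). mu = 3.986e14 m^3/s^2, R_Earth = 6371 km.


r = 6.926347e+06 m
T = 2*pi*sqrt(r^3/mu) = 5736.7720 s = 95.6129 min
revs/day = 1440 / 95.6129 = 15.0607
Rounded: 15 revolutions per day

15 revolutions per day


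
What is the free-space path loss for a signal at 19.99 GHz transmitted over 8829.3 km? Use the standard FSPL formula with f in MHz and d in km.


f = 19.99 GHz = 19990.0000 MHz
d = 8829.3 km
FSPL = 32.44 + 20*log10(19990.0000) + 20*log10(8829.3)
FSPL = 32.44 + 86.0163 + 78.9185
FSPL = 197.3748 dB

197.3748 dB


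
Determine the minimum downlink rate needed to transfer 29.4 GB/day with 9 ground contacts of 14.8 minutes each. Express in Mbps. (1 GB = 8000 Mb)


total contact time = 9 * 14.8 * 60 = 7992.0000 s
data = 29.4 GB = 235200.0000 Mb
rate = 235200.0000 / 7992.0000 = 29.4294 Mbps

29.4294 Mbps


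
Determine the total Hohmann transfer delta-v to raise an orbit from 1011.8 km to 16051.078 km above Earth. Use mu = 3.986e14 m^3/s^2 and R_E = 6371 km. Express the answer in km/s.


r1 = 7382.8000 km = 7.3828e+06 m
r2 = 22422.0780 km = 2.2422078e+07 m
dv1 = sqrt(mu/r1)*(sqrt(2*r2/(r1+r2)) - 1) = 1665.1450 m/s
dv2 = sqrt(mu/r2)*(1 - sqrt(2*r1/(r1+r2))) = 1248.6430 m/s
total dv = |dv1| + |dv2| = 1665.1450 + 1248.6430 = 2913.7880 m/s = 2.9138 km/s

2.9138 km/s


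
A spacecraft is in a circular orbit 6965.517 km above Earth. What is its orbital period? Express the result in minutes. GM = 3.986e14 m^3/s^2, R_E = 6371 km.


r = 13336.5170 km = 1.3336517e+07 m
T = 2*pi*sqrt(r^3/mu) = 2*pi*sqrt(2.3720687e+21 / 3.986e14)
T = 15327.6246 s = 255.4604 min

255.4604 minutes


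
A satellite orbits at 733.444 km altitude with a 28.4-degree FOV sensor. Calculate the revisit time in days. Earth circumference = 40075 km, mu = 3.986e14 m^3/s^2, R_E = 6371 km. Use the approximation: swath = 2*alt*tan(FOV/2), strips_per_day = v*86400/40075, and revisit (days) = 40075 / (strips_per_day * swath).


swath = 2*733.444*tan(0.2478368) = 371.1797 km
v = sqrt(mu/r) = 7490.3757 m/s = 7.4904 km/s
strips/day = v*86400/40075 = 7.4904*86400/40075 = 16.1489
coverage/day = strips * swath = 16.1489 * 371.1797 = 5994.1562 km
revisit = 40075 / 5994.1562 = 6.6857 days

6.6857 days


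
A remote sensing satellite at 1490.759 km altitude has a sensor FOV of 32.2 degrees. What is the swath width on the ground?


FOV = 32.2 deg = 0.561996 rad
swath = 2 * alt * tan(FOV/2) = 2 * 1490.759 * tan(0.280998)
swath = 2 * 1490.759 * 0.2886352
swath = 860.5710 km

860.5710 km


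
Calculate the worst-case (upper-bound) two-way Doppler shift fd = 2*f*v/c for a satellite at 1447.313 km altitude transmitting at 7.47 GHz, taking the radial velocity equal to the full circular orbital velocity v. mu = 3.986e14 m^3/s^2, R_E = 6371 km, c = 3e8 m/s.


r = 7.818313e+06 m
v = sqrt(mu/r) = 7140.2287 m/s (worst-case radial velocity)
f = 7.47 GHz = 7.47e+09 Hz
fd = 2*f*v/c = 2*7.47e+09*7140.2287/3.0e+08
fd = 355583.3879 Hz

355583.3879 Hz


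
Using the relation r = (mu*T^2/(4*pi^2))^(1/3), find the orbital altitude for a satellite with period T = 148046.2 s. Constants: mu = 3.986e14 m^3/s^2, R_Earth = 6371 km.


T = 148046.2 s
r = (mu*T^2/(4*pi^2))^(1/3) = (3.986e14 * 148046.2^2 / (4*pi^2))^(1/3)
r = 6.0486348e+07 m = 60486.3478 km
alt = r - R_E = 60486.3478 - 6371 = 54115.3478 km

54115.3478 km


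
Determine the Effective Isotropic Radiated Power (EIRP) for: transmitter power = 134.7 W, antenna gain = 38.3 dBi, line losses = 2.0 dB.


Pt = 134.7 W = 21.2937 dBW
EIRP = Pt_dBW + Gt - losses = 21.2937 + 38.3 - 2.0 = 57.5937 dBW

57.5937 dBW


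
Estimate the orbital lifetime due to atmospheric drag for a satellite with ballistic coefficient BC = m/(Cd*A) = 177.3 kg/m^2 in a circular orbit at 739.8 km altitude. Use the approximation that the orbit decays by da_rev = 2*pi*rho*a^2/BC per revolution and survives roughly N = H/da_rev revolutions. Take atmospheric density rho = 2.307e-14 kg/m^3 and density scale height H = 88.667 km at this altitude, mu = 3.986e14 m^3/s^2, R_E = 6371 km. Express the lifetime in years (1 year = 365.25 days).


a = R_E + alt = 7110.8000 km = 7.1108e+06 m
da_rev = 2*pi*rho*a^2/BC = 2*pi*2.307e-14*(7.1108e+06)^2/177.3 = 0.0413385896 m per revolution
N = H/da_rev = 88667.0000 m / 0.0413385896 m = 2.1448966e+06 revolutions
P = 2*pi*sqrt(a^3/mu) = 5967.4518 s
lifetime = N*P = 2.1448966e+06 * 5967.4518 = 1.2799567e+10 s = 148143.1361 days
years = 148143.1361 / 365.25 = 405.5938 years

405.5938 years


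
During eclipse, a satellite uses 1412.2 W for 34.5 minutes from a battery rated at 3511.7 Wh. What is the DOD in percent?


E_used = P * t / 60 = 1412.2 * 34.5 / 60 = 812.0150 Wh
DOD = E_used / E_total * 100 = 812.0150 / 3511.7 * 100
DOD = 23.1231 %

23.1231 %


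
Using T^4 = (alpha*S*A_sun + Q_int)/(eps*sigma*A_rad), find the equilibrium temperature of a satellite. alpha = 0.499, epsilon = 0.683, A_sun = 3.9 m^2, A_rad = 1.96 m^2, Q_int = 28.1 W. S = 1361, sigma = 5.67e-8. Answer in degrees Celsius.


Numerator = alpha*S*A_sun + Q_int = 0.499*1361*3.9 + 28.1 = 2676.7421 W
Denominator = eps*sigma*A_rad = 0.683*5.67e-8*1.96 = 7.5903156e-08 W/K^4
T^4 = 3.5265228e+10 K^4
T = 433.3479 K = 160.1979 C

160.1979 degrees Celsius


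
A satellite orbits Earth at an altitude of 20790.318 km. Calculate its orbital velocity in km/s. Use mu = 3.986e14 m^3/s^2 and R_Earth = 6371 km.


r = R_E + alt = 6371.0 + 20790.318 = 27161.3180 km = 2.7161318e+07 m
v = sqrt(mu/r) = sqrt(3.986e14 / 2.7161318e+07) = 3830.8331 m/s = 3.8308 km/s

3.8308 km/s


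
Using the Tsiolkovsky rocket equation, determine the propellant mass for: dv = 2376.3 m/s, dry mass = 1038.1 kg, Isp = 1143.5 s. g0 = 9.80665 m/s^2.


ve = Isp * g0 = 1143.5 * 9.80665 = 11213.904275 m/s
mass ratio = exp(dv/ve) = exp(2376.3/11213.904275) = 1.23603240
m_prop = m_dry * (mr - 1) = 1038.1 * (1.23603240 - 1)
m_prop = 245.0252 kg

245.0252 kg


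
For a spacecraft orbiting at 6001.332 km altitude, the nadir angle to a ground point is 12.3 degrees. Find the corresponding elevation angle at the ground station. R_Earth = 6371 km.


r = R_E + alt = 12372.3320 km
Law of sines in the satellite / Earth-center / ground-point triangle:
  sin(nadir)/R_E = sin(90 + el)/r  =>  cos(el) = (r/R_E)*sin(nadir)
cos(el) = (12372.3320 / 6371.0000) * sin(12.3 deg) = 0.4137
el = arccos(0.4137) = 65.5625 deg
(Earth-central angle = 90 - nadir - el = 12.1375 deg)

65.5625 degrees


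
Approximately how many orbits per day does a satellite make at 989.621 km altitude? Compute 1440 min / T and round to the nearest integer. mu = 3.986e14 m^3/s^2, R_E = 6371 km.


r = 7.360621e+06 m
T = 2*pi*sqrt(r^3/mu) = 6284.6762 s = 104.7446 min
revs/day = 1440 / 104.7446 = 13.7477
Rounded: 14 revolutions per day

14 revolutions per day


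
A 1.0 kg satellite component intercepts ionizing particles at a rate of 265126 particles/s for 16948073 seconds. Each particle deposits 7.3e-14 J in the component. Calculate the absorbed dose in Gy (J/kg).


Total energy deposited = rate * time * E_per
  = 265126 * 16948073 * 7.3e-14 = 0.3280164 J
Dose = E_total / mass = 0.3280164 / 1.0
Dose = 0.3280164 Gy

0.3280 Gy


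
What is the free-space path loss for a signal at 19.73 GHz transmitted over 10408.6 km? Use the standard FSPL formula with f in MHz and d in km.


f = 19.73 GHz = 19730.0000 MHz
d = 10408.6 km
FSPL = 32.44 + 20*log10(19730.0000) + 20*log10(10408.6)
FSPL = 32.44 + 85.9025 + 80.3478
FSPL = 198.6904 dB

198.6904 dB


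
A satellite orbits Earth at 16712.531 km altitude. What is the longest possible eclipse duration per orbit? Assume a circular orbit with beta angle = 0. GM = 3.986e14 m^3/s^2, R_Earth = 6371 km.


r = 23083.5310 km
T = 581.7191 min
Eclipse fraction = arcsin(R_E/r)/pi = arcsin(6371.0000/23083.5310)/pi
= arcsin(0.2759976)/pi = 0.0890082
Eclipse duration = 0.0890082 * 581.7191 = 51.7778 min

51.7778 minutes


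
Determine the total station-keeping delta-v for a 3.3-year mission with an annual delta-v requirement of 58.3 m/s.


dV = rate * years = 58.3 * 3.3
dV = 192.3900 m/s

192.3900 m/s


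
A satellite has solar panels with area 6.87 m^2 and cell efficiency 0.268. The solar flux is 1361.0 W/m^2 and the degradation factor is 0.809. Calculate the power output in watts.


P = area * eta * S * degradation
P = 6.87 * 0.268 * 1361.0 * 0.809
P = 2027.2074 W

2027.2074 W


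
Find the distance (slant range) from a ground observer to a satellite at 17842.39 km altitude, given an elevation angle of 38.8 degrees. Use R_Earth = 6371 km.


h = 17842.39 km, el = 38.8 deg
d = -R_E*sin(el) + sqrt((R_E*sin(el))^2 + 2*R_E*h + h^2)
d = -6371.0000*sin(0.6771877) + sqrt((6371.0000*0.6266038)^2 + 2*6371.0000*17842.39 + 17842.39^2)
d = 19706.7556 km

19706.7556 km


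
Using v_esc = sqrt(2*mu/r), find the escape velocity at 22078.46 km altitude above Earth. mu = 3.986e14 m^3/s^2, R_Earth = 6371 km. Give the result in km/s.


r = 6371.0 + 22078.46 = 28449.4600 km = 2.844946e+07 m
v_esc = sqrt(2*mu/r) = sqrt(2*3.986e14 / 2.844946e+07)
v_esc = 5293.5453 m/s = 5.2935 km/s

5.2935 km/s


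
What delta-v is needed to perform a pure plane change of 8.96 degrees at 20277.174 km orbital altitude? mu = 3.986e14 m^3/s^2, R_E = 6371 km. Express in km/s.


r = 26648.1740 km = 2.6648174e+07 m
V = sqrt(mu/r) = 3867.5409 m/s
di = 8.96 deg = 0.1563815 rad
dV = 2*V*sin(di/2) = 2*3867.5409*sin(0.07819075)
dV = 604.1958 m/s = 0.6041958 km/s

0.6042 km/s


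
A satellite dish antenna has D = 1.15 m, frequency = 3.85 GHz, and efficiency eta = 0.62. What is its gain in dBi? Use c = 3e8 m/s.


lambda = c/f = 3e8 / 3.85e+09 = 0.07792208 m
G = eta*(pi*D/lambda)^2 = 0.62*(pi*1.15/0.07792208)^2
G = 1332.8033 (linear)
G = 10*log10(1332.8033) = 31.2477 dBi

31.2477 dBi


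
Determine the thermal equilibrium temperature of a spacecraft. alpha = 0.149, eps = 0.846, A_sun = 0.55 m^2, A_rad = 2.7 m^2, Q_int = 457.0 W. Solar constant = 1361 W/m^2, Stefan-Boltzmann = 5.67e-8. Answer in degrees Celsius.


Numerator = alpha*S*A_sun + Q_int = 0.149*1361*0.55 + 457.0 = 568.5340 W
Denominator = eps*sigma*A_rad = 0.846*5.67e-8*2.7 = 1.2951414e-07 W/K^4
T^4 = 4.3897442e+09 K^4
T = 257.4007 K = -15.7493 C

-15.7493 degrees Celsius


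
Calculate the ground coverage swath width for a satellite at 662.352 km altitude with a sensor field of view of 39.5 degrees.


FOV = 39.5 deg = 0.6894051 rad
swath = 2 * alt * tan(FOV/2) = 2 * 662.352 * tan(0.3447025)
swath = 2 * 662.352 * 0.3590367
swath = 475.6173 km

475.6173 km


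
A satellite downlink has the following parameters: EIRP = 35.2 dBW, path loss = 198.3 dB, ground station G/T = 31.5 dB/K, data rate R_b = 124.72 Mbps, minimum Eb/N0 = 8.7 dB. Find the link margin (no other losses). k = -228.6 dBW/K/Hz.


C/N0 = EIRP - FSPL + G/T - k = 35.2 - 198.3 + 31.5 - (-228.6)
C/N0 = 97.0000 dB-Hz
R_b = 124.72 Mbps = 1.2472e+08 bps -> 10*log10(R_b) = 80.9594 dB-Hz
Eb/N0 = C/N0 - 10*log10(R_b) = 97.0000 - 80.9594 = 16.0406 dB
Margin = Eb/N0 - Eb/N0_req = 16.0406 - 8.7 = 7.3406 dB (link closes)

7.3406 dB


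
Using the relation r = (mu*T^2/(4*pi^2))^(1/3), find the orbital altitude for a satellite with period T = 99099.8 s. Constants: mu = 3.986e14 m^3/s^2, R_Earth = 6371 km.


T = 99099.8 s
r = (mu*T^2/(4*pi^2))^(1/3) = (3.986e14 * 99099.8^2 / (4*pi^2))^(1/3)
r = 4.6285082e+07 m = 46285.0820 km
alt = r - R_E = 46285.0820 - 6371 = 39914.0820 km

39914.0820 km


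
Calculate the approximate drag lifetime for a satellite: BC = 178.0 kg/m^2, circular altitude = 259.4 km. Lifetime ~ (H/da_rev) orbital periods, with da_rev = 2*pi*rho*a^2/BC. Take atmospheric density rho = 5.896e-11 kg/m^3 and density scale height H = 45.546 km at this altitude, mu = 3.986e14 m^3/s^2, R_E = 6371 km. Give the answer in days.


a = R_E + alt = 6630.4000 km = 6.6304e+06 m
da_rev = 2*pi*rho*a^2/BC = 2*pi*5.896e-11*(6.6304e+06)^2/178.0 = 91.494882 m per revolution
N = H/da_rev = 45546.0000 m / 91.494882 m = 497.7983 revolutions
P = 2*pi*sqrt(a^3/mu) = 5373.0492 s
lifetime = N*P = 497.7983 * 5373.0492 = 2.6746949e+06 s = 30.9571 days

30.9571 days


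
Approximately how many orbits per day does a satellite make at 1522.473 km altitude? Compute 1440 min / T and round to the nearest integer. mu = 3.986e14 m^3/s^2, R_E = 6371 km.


r = 7.893473e+06 m
T = 2*pi*sqrt(r^3/mu) = 6979.3248 s = 116.3221 min
revs/day = 1440 / 116.3221 = 12.3794
Rounded: 12 revolutions per day

12 revolutions per day


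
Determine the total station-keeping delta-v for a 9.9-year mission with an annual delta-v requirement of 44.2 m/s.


dV = rate * years = 44.2 * 9.9
dV = 437.5800 m/s

437.5800 m/s


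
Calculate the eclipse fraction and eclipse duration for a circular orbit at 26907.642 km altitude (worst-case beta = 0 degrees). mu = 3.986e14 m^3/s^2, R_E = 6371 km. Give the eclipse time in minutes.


r = 33278.6420 km
T = 1006.9511 min
Eclipse fraction = arcsin(R_E/r)/pi = arcsin(6371.0000/33278.6420)/pi
= arcsin(0.1914441)/pi = 0.06131707
Eclipse duration = 0.06131707 * 1006.9511 = 61.7433 min

61.7433 minutes


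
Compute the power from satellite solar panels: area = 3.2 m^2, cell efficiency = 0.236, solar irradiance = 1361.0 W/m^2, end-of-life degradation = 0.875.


P = area * eta * S * degradation
P = 3.2 * 0.236 * 1361.0 * 0.875
P = 899.3488 W

899.3488 W


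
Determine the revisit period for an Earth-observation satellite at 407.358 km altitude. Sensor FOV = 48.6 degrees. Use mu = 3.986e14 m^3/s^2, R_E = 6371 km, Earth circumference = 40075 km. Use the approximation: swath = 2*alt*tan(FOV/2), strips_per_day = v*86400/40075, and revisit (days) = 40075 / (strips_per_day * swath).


swath = 2*407.358*tan(0.424115) = 367.8584 km
v = sqrt(mu/r) = 7668.4289 m/s = 7.6684 km/s
strips/day = v*86400/40075 = 7.6684*86400/40075 = 16.5328
coverage/day = strips * swath = 16.5328 * 367.8584 = 6081.7317 km
revisit = 40075 / 6081.7317 = 6.5894 days

6.5894 days


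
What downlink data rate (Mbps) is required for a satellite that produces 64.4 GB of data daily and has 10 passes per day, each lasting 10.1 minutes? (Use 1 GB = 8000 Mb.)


total contact time = 10 * 10.1 * 60 = 6060.0000 s
data = 64.4 GB = 515200.0000 Mb
rate = 515200.0000 / 6060.0000 = 85.0165 Mbps

85.0165 Mbps


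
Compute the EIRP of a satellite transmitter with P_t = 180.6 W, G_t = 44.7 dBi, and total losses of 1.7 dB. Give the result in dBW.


Pt = 180.6 W = 22.5672 dBW
EIRP = Pt_dBW + Gt - losses = 22.5672 + 44.7 - 1.7 = 65.5672 dBW

65.5672 dBW


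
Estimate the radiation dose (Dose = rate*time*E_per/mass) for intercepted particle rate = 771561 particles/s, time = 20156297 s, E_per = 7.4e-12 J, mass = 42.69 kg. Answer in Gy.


Total energy deposited = rate * time * E_per
  = 771561 * 20156297 * 7.4e-12 = 115.0834 J
Dose = E_total / mass = 115.0834 / 42.69
Dose = 2.6958 Gy

2.6958 Gy


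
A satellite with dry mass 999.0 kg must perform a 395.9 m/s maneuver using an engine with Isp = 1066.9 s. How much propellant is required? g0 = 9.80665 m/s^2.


ve = Isp * g0 = 1066.9 * 9.80665 = 10462.714885 m/s
mass ratio = exp(dv/ve) = exp(395.9/10462.714885) = 1.03856414
m_prop = m_dry * (mr - 1) = 999.0 * (1.03856414 - 1)
m_prop = 38.5256 kg

38.5256 kg


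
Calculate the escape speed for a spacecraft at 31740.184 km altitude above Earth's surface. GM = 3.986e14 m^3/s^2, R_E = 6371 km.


r = 6371.0 + 31740.184 = 38111.1840 km = 3.8111184e+07 m
v_esc = sqrt(2*mu/r) = sqrt(2*3.986e14 / 3.8111184e+07)
v_esc = 4573.5921 m/s = 4.5736 km/s

4.5736 km/s


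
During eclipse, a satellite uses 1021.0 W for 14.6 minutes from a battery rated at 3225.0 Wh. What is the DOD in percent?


E_used = P * t / 60 = 1021.0 * 14.6 / 60 = 248.4433 Wh
DOD = E_used / E_total * 100 = 248.4433 / 3225.0 * 100
DOD = 7.7037 %

7.7037 %


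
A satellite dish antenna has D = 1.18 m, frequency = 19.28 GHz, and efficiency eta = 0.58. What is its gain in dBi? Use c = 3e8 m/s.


lambda = c/f = 3e8 / 1.928e+10 = 0.01556017 m
G = eta*(pi*D/lambda)^2 = 0.58*(pi*1.18/0.01556017)^2
G = 32920.2635 (linear)
G = 10*log10(32920.2635) = 45.1746 dBi

45.1746 dBi


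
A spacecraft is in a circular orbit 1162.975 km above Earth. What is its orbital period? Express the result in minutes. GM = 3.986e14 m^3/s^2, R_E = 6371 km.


r = 7533.9750 km = 7.533975e+06 m
T = 2*pi*sqrt(r^3/mu) = 2*pi*sqrt(4.2763429e+20 / 3.986e14)
T = 6507.9991 s = 108.4667 min

108.4667 minutes


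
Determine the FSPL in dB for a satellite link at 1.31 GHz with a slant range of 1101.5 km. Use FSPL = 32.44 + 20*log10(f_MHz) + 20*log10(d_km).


f = 1.31 GHz = 1310.0000 MHz
d = 1101.5 km
FSPL = 32.44 + 20*log10(1310.0000) + 20*log10(1101.5)
FSPL = 32.44 + 62.3454 + 60.8397
FSPL = 155.6251 dB

155.6251 dB


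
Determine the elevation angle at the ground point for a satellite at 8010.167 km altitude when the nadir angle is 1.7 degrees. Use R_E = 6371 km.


r = R_E + alt = 14381.1670 km
Law of sines in the satellite / Earth-center / ground-point triangle:
  sin(nadir)/R_E = sin(90 + el)/r  =>  cos(el) = (r/R_E)*sin(nadir)
cos(el) = (14381.1670 / 6371.0000) * sin(1.7 deg) = 0.06696519
el = arccos(0.06696519) = 86.1603 deg
(Earth-central angle = 90 - nadir - el = 2.1397 deg)

86.1603 degrees


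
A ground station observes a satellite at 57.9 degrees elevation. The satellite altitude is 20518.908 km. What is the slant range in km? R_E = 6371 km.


h = 20518.908 km, el = 57.9 deg
d = -R_E*sin(el) + sqrt((R_E*sin(el))^2 + 2*R_E*h + h^2)
d = -6371.0000*sin(1.0105) + sqrt((6371.0000*0.8471219)^2 + 2*6371.0000*20518.908 + 20518.908^2)
d = 21278.9168 km

21278.9168 km


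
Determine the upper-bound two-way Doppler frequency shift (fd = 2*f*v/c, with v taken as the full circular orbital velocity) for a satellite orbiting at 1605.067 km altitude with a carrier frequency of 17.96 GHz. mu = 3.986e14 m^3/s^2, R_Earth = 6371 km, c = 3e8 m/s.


r = 7.976067e+06 m
v = sqrt(mu/r) = 7069.2648 m/s (worst-case radial velocity)
f = 17.96 GHz = 1.796e+10 Hz
fd = 2*f*v/c = 2*1.796e+10*7069.2648/3.0e+08
fd = 846426.6401 Hz

846426.6401 Hz


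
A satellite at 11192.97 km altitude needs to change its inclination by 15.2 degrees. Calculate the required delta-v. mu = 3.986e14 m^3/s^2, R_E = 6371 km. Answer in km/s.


r = 17563.9700 km = 1.756397e+07 m
V = sqrt(mu/r) = 4763.8415 m/s
di = 15.2 deg = 0.26529 rad
dV = 2*V*sin(di/2) = 2*4763.8415*sin(0.132645)
dV = 1260.0970 m/s = 1.2601 km/s

1.2601 km/s


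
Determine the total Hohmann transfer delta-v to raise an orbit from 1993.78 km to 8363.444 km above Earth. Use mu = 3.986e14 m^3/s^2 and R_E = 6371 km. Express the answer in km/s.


r1 = 8364.7800 km = 8.36478e+06 m
r2 = 14734.4440 km = 1.4734444e+07 m
dv1 = sqrt(mu/r1)*(sqrt(2*r2/(r1+r2)) - 1) = 893.8909 m/s
dv2 = sqrt(mu/r2)*(1 - sqrt(2*r1/(r1+r2))) = 774.8329 m/s
total dv = |dv1| + |dv2| = 893.8909 + 774.8329 = 1668.7237 m/s = 1.6687 km/s

1.6687 km/s


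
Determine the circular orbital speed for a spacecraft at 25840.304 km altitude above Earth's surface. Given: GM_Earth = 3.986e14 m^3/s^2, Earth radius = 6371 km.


r = R_E + alt = 6371.0 + 25840.304 = 32211.3040 km = 3.2211304e+07 m
v = sqrt(mu/r) = sqrt(3.986e14 / 3.2211304e+07) = 3517.7461 m/s = 3.5177 km/s

3.5177 km/s


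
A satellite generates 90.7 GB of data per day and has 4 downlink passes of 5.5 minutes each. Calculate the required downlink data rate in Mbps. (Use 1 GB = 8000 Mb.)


total contact time = 4 * 5.5 * 60 = 1320.0000 s
data = 90.7 GB = 725600.0000 Mb
rate = 725600.0000 / 1320.0000 = 549.6970 Mbps

549.6970 Mbps


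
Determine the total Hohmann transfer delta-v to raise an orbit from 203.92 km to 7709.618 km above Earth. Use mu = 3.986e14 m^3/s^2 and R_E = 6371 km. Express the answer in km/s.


r1 = 6574.9200 km = 6.57492e+06 m
r2 = 14080.6180 km = 1.4080618e+07 m
dv1 = sqrt(mu/r1)*(sqrt(2*r2/(r1+r2)) - 1) = 1305.2436 m/s
dv2 = sqrt(mu/r2)*(1 - sqrt(2*r1/(r1+r2))) = 1075.3497 m/s
total dv = |dv1| + |dv2| = 1305.2436 + 1075.3497 = 2380.5933 m/s = 2.3806 km/s

2.3806 km/s


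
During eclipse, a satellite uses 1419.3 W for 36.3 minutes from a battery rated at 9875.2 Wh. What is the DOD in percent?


E_used = P * t / 60 = 1419.3 * 36.3 / 60 = 858.6765 Wh
DOD = E_used / E_total * 100 = 858.6765 / 9875.2 * 100
DOD = 8.6953 %

8.6953 %


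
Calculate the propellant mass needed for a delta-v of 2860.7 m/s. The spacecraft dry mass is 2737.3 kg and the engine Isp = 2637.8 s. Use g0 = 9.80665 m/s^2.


ve = Isp * g0 = 2637.8 * 9.80665 = 25867.981370 m/s
mass ratio = exp(dv/ve) = exp(2860.7/25867.981370) = 1.11693514
m_prop = m_dry * (mr - 1) = 2737.3 * (1.11693514 - 1)
m_prop = 320.0866 kg

320.0866 kg


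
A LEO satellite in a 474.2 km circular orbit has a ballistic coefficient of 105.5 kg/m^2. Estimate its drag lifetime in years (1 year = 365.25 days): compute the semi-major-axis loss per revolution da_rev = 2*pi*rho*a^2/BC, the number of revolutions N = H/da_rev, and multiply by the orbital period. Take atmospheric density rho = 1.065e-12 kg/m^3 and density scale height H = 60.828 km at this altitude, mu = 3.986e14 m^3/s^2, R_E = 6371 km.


a = R_E + alt = 6845.2000 km = 6.8452e+06 m
da_rev = 2*pi*rho*a^2/BC = 2*pi*1.065e-12*(6.8452e+06)^2/105.5 = 2.972003 m per revolution
N = H/da_rev = 60828.0000 m / 2.972003 m = 20467.0023 revolutions
P = 2*pi*sqrt(a^3/mu) = 5636.2524 s
lifetime = N*P = 20467.0023 * 5636.2524 = 1.1535719e+08 s = 1335.1527 days
years = 1335.1527 / 365.25 = 3.6554 years

3.6554 years


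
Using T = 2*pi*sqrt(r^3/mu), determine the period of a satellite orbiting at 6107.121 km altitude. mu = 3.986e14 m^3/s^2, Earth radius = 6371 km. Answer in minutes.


r = 12478.1210 km = 1.2478121e+07 m
T = 2*pi*sqrt(r^3/mu) = 2*pi*sqrt(1.9428872e+21 / 3.986e14)
T = 13871.8700 s = 231.1978 min

231.1978 minutes


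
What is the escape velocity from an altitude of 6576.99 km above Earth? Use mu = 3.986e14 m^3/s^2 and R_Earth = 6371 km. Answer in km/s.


r = 6371.0 + 6576.99 = 12947.9900 km = 1.294799e+07 m
v_esc = sqrt(2*mu/r) = sqrt(2*3.986e14 / 1.294799e+07)
v_esc = 7846.6172 m/s = 7.8466 km/s

7.8466 km/s


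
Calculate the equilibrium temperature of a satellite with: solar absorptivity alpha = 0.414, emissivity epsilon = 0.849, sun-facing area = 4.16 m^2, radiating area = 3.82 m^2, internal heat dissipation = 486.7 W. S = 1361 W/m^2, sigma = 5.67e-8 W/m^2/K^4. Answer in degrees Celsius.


Numerator = alpha*S*A_sun + Q_int = 0.414*1361*4.16 + 486.7 = 2830.6686 W
Denominator = eps*sigma*A_rad = 0.849*5.67e-8*3.82 = 1.8388831e-07 W/K^4
T^4 = 1.5393413e+10 K^4
T = 352.2360 K = 79.0860 C

79.0860 degrees Celsius


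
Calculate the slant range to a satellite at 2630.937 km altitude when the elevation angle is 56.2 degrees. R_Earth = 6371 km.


h = 2630.937 km, el = 56.2 deg
d = -R_E*sin(el) + sqrt((R_E*sin(el))^2 + 2*R_E*h + h^2)
d = -6371.0000*sin(0.980875) + sqrt((6371.0000*0.8309845)^2 + 2*6371.0000*2630.937 + 2630.937^2)
d = 2980.6879 km

2980.6879 km


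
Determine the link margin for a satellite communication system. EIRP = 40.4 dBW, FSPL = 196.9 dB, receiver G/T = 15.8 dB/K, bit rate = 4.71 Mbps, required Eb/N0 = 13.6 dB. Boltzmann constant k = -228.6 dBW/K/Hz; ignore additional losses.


C/N0 = EIRP - FSPL + G/T - k = 40.4 - 196.9 + 15.8 - (-228.6)
C/N0 = 87.9000 dB-Hz
R_b = 4.71 Mbps = 4.71e+06 bps -> 10*log10(R_b) = 66.7302 dB-Hz
Eb/N0 = C/N0 - 10*log10(R_b) = 87.9000 - 66.7302 = 21.1698 dB
Margin = Eb/N0 - Eb/N0_req = 21.1698 - 13.6 = 7.5698 dB (link closes)

7.5698 dB


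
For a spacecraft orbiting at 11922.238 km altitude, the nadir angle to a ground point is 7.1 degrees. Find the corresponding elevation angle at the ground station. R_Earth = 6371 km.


r = R_E + alt = 18293.2380 km
Law of sines in the satellite / Earth-center / ground-point triangle:
  sin(nadir)/R_E = sin(90 + el)/r  =>  cos(el) = (r/R_E)*sin(nadir)
cos(el) = (18293.2380 / 6371.0000) * sin(7.1 deg) = 0.3549005
el = arccos(0.3549005) = 69.2127 deg
(Earth-central angle = 90 - nadir - el = 13.6873 deg)

69.2127 degrees


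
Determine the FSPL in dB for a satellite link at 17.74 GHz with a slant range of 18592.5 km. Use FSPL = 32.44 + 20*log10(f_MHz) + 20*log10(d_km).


f = 17.74 GHz = 17740.0000 MHz
d = 18592.5 km
FSPL = 32.44 + 20*log10(17740.0000) + 20*log10(18592.5)
FSPL = 32.44 + 84.9791 + 85.3868
FSPL = 202.8058 dB

202.8058 dB


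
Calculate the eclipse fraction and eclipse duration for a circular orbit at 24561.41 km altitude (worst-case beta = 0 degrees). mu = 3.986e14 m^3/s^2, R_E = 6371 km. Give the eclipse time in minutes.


r = 30932.4100 km
T = 902.3616 min
Eclipse fraction = arcsin(R_E/r)/pi = arcsin(6371.0000/30932.4100)/pi
= arcsin(0.2059652)/pi = 0.06603337
Eclipse duration = 0.06603337 * 902.3616 = 59.5860 min

59.5860 minutes


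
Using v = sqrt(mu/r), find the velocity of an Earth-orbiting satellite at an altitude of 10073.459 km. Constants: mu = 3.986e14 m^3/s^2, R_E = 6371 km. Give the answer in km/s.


r = R_E + alt = 6371.0 + 10073.459 = 16444.4590 km = 1.6444459e+07 m
v = sqrt(mu/r) = sqrt(3.986e14 / 1.6444459e+07) = 4923.3289 m/s = 4.9233 km/s

4.9233 km/s


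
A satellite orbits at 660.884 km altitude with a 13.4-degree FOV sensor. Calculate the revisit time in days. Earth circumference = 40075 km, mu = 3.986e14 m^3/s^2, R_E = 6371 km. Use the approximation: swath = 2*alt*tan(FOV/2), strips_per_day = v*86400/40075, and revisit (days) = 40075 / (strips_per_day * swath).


swath = 2*660.884*tan(0.1169371) = 155.2721 km
v = sqrt(mu/r) = 7528.9220 m/s = 7.5289 km/s
strips/day = v*86400/40075 = 7.5289*86400/40075 = 16.2320
coverage/day = strips * swath = 16.2320 * 155.2721 = 2520.3816 km
revisit = 40075 / 2520.3816 = 15.9004 days

15.9004 days
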